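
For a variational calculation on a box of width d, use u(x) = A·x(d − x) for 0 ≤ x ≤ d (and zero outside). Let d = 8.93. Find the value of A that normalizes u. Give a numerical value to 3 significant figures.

We need A² ∫|f|² dx = 1, taking the integral from 0 to d.
Carrying out the integral gives A² · d^5/30.
Setting this equal to 1 gives A² = 1/(d^5/30).
With d = 8.93: A² = 0.0005283 and A = 0.02298.

A ≈ 0.0230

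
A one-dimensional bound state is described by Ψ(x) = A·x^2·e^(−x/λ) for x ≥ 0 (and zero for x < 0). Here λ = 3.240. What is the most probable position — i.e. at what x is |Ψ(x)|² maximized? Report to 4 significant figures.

Set d/dx [|Ψ(x)|²] = 0 and solve for x > 0.
Solving yields x = 2·λ.
With λ = 3.240, the most probable position is 6.4800.

x ≈ 6.480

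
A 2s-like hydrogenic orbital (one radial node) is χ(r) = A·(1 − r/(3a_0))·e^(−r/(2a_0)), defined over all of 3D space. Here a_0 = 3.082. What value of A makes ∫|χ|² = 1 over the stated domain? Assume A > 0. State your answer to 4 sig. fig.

Require ∫ |χ|² 4πr² dr = 1 over the whole domain.
With ∫₀^∞ r^4 e^(−αr) dr = 4!/α^5, ∫|χ|² 4πr² dr = A²·(8·π·a_0^3/3).
So A² = (8·π·a_0^3/3)^(−1).
Plugging in a_0 = 3.082 yields A = 0.063855.

A ≈ 0.06385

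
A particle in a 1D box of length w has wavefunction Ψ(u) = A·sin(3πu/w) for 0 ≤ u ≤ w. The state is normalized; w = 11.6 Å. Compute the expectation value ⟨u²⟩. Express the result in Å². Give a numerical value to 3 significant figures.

⟨u^2⟩ ≈ 44.1 Å^2

⟨u²⟩ = ∫ u^2 |Ψ|² du over the full domain.
Since the A² factors cancel between numerator and denominator, ⟨u²⟩ = -w^2/(18·π^2) + w^2/3.
Putting w = 11.6 gives 44.10.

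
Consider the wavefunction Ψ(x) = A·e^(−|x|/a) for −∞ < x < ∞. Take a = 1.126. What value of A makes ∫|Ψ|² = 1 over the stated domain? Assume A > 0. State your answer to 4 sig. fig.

A ≈ 0.9424

The normalization condition is ∫|Ψ|² dx = 1 from −∞ to ∞.
Recall ∫₀^∞ x^m e^(−x/β) dx = m!·β^(m+1), with Ψ = A·e^(−|x|/a), the integral evaluates to A²·[a].
Hence A² = 1/[a].
Substituting a = 1.126 gives A² = 0.88810, so A = 0.94239.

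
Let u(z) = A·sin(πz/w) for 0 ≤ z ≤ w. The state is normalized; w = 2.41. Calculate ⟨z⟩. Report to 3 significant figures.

⟨z⟩ ≈ 1.21

⟨z⟩ = ∫ z |u|² dz over the full domain.
Using sin²θ = (1 − cos 2θ)/2, evaluating both integrals, ⟨z⟩ = w/2.
With w = 2.41, ⟨z⟩ = 1.205.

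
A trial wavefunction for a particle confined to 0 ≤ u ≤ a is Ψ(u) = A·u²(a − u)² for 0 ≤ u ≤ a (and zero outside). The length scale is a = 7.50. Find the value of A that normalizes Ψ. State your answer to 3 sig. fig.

Require ∫ |Ψ|² du = 1 over the whole domain.
Expanding the polynomial and integrating term by term, the integral (without the A² prefactor) comes out to a^9/630.
Setting this equal to 1 gives A² = 1/(a^9/630).
With a = 7.50: A² = 0.000008391 and A = 0.002897.

A ≈ 0.00290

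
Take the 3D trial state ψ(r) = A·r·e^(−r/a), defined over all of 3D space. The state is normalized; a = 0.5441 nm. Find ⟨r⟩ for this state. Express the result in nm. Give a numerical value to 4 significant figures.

⟨r⟩ ≈ 1.360 nm

By definition ⟨r⟩ = ∫ r |ψ(r)|² 4πr² dr.
Using ∫₀^∞ rⁿ e^(−αr) dr = n!/αⁿ⁺¹, evaluating both integrals, ⟨r⟩ = 5·a/2.
With a = 0.5441, ⟨r⟩ = 1.3603.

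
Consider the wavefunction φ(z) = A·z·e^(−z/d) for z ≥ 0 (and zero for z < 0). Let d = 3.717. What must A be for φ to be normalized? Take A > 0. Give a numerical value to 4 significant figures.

Normalization requires ∫|φ|² dz = 1, integrated from 0 to ∞.
∫|φ|² dz = A²·(d^3/4).
With d = 3.717: A² = 0.077890 and A = 0.27909.

A ≈ 0.2791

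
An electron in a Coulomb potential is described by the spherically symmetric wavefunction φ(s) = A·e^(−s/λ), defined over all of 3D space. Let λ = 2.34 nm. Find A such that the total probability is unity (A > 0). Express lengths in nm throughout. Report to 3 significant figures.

A ≈ 0.158 nm^(-3/2)

Normalization requires ∫|φ|² 4πs² ds = 1, integrated from 0 to ∞.
(Spherical symmetry: dV = 4πs² ds.)
With ∫₀^∞ s^2 e^(−αs) ds = 2!/α^3, with φ = A·e^(−s/λ), the integral evaluates to A²·[π·λ^3].
Hence A² = 1/[π·λ^3].
Plugging in λ = 2.34 yields A = 0.1576.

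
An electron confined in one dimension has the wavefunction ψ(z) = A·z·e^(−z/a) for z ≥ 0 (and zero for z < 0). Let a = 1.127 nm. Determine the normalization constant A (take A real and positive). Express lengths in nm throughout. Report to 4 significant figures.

The normalization condition is ∫|ψ|² dz = 1 from 0 to ∞.
Recall ∫₀^∞ z^m e^(−z/β) dz = m!·β^(m+1), ∫|ψ|² dz = A²·(a^3/4).
Hence A² = 1/[a^3/4].
With a = 1.127: A² = 2.7944 and A = 1.6716.

A ≈ 1.672 nm^(-3/2)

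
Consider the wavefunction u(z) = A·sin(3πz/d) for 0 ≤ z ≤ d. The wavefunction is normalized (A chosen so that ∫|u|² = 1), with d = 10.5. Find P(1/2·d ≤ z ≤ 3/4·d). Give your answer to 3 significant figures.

The probability is P = ∫ |u|² dz over [1/2·d, 3/4·d].
With A² fixed by ∫|u|² = 1, i.e. A² = (d/2)^(−1), substitute and integrate.
Substituting t = z/d, A² and the length scale cancel in the ratio: P = ∫_{1/2}^{3/4} sin(3·π·t)^2 dt / ∫_{0}^{1} sin(3·π·t)^2 dt.
With ∫ sin(3·π·t)^2 dt = t/2 - sin(6·π·t)/(12·π) + C, the region integral is 1/8 - 1/(12·π) and the full one is 1/2.
This works out to P = (-2 + 3·π)/(12·π).

P ≈ 0.197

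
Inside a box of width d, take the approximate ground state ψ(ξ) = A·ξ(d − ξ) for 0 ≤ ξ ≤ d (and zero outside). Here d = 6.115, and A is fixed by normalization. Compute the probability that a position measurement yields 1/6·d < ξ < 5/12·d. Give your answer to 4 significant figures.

The probability is P = ∫ |ψ|² dξ over [1/6·d, 5/12·d].
The normalization integral ∫|ψ|²dξ over the whole domain equals d^5/30·A², and A² cancels in the ratio.
In terms of u = ξ/d (A² and the length scale cancel between numerator and denominator), P = [∫_{1/6}^{5/12} u^2·(1 - u)^2 du] / [∫_{0}^{1} u^2·(1 - u)^2 du].
An antiderivative of u^2·(1 - u)^2 is u^3·(6·u^2 - 15·u + 10)/30; evaluating from 1/6 to 5/12 gives ≈ 0.0103709, while the full integral is 1/30.
This works out to P = 0.31113.

P ≈ 0.3111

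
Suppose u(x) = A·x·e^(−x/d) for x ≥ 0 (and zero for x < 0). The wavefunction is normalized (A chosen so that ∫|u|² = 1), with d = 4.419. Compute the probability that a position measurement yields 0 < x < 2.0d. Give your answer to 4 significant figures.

P ≈ 0.7619

The probability is P = ∫ |u|² dx over [0, 2.0d].
The normalization integral ∫|u|²dx over the whole domain equals d^3/4·A², and A² cancels in the ratio.
Substituting t = x/d, A² and the length scale cancel in the ratio: P = ∫_{0}^{2.0} t^2·e^(-2·t) dt / ∫_{0}^{∞} t^2·e^(-2·t) dt.
An antiderivative of t^2·e^(-2·t) is -(2·t^2 + 2·t + 1)·e^(-2·t)/4; evaluating from 0 to 2.0 gives 1/4 - 13·e^(-4)/4, while the full integral is 1/4.
The result is P = 0.76190.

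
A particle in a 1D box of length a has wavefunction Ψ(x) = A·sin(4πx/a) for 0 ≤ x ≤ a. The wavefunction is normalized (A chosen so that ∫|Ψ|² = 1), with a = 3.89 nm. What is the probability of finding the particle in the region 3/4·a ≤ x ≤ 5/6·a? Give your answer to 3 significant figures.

P ≈ 0.0489

P = ∫_{3/4·a}^{5/6·a} |Ψ(x)|² dx.
The normalization integral ∫|Ψ|²dx over the whole domain equals a/2·A², and A² cancels in the ratio.
Substituting u = x/a, A² and the length scale cancel in the ratio: P = ∫_{3/4}^{5/6} sin(4·π·u)^2 du / ∫_{0}^{1} sin(4·π·u)^2 du.
An antiderivative of sin(4·π·u)^2 is u/2 - sin(4·π·u)·cos(4·π·u)/(8·π); evaluating from 3/4 to 5/6 gives -√(3)/(32·π) + 1/24, while the full integral is 1/2.
The result is P = (-√(3)/16 + π/12)/π.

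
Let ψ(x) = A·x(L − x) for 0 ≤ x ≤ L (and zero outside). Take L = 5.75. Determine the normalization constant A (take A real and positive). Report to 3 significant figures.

We need A² ∫|f|² dx = 1, taking the integral from 0 to L.
∫|ψ|² dx = A²·(L^5/30).
With L = 5.75: A² = 0.004773 and A = 0.06909.

A ≈ 0.0691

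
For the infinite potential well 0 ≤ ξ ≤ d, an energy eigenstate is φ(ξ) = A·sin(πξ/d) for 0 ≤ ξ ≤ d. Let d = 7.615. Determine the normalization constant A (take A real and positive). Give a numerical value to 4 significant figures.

A ≈ 0.5125

Require ∫ |φ|² dξ = 1 over the whole domain.
The integral (without the A² prefactor) comes out to d/2.
Substituting d = 7.615 gives A² = 0.26264, so A = 0.51248.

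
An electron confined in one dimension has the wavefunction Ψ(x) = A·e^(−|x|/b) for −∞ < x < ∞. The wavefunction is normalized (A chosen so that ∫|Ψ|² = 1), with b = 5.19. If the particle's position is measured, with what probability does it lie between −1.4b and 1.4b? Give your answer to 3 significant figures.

P = ∫_{−1.4b}^{1.4b} |Ψ(x)|² dx.
With A² fixed by ∫|Ψ|² = 1, i.e. A² = (b)^(−1), substitute and integrate.
Both integrals are even about x = 0, so only the x ≥ 0 halves are needed (the factors of 2 cancel). Let u = x/b; then A² and the length scale cancel, so P = ∫_{0}^{1.4} e^(-2·u) du ÷ ∫_{0}^{∞} e^(-2·u) du.
With ∫ e^(-2·u) du = -e^(-2·u)/2 + C, the region integral is 1/2 - e^(-14/5)/2 and the full one is 1/2.
This works out to P = 0.9392.

P ≈ 0.939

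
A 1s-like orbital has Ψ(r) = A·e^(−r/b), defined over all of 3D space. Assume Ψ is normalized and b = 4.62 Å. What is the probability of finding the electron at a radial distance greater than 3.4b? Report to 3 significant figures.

P = ∫ |Ψ|² 4πr² dr over r > 3.4b.
Normalization gives A² = 1/(π·b^3).
In terms of u = r/b (A², 4π and the length scale all cancel between numerator and denominator), P = [∫_{3.4}^{∞} u^2·e^(-2·u) du] / [∫_{0}^{∞} u^2·e^(-2·u) du].
An antiderivative of u^2·e^(-2·u) is -(2·u^2 + 2·u + 1)·e^(-2·u)/4; evaluating from 3.4 to ∞ gives 773·e^(-34/5)/100, while the full integral is 1/4.
The region integral divided by the full integral gives P = 0.03444.

P ≈ 0.0344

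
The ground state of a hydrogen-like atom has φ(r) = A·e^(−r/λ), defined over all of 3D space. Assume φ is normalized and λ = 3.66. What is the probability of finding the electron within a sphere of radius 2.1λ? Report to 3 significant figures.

Integrate the radial probability density 4πr²|φ|² over r ≤ 2.1λ.
Normalization gives A² = 1/(π·λ^3).
In terms of u = r/λ (A², 4π and the length scale all cancel between numerator and denominator), P = [∫_{0}^{2.1} u^2·e^(-2·u) du] / [∫_{0}^{∞} u^2·e^(-2·u) du].
An antiderivative of u^2·e^(-2·u) is -(2·u^2 + 2·u + 1)·e^(-2·u)/4; evaluating from 0 to 2.1 gives 1/4 - 701·e^(-21/5)/200, while the full integral is 1/4.
This evaluates to P = 0.7898.

P ≈ 0.790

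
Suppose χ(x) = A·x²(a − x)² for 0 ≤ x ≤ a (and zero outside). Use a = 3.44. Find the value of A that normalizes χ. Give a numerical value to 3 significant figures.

A ≈ 0.0966

Normalization requires ∫|χ|² dx = 1, integrated from 0 to a.
Expanding the polynomial and integrating term by term, with χ = A·x²(a − x)², the integral evaluates to A²·[a^9/630].
With a = 3.44: A² = 0.009339 and A = 0.09664.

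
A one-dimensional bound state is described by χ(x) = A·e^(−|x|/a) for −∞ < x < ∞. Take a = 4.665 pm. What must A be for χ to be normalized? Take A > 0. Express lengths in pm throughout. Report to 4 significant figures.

A ≈ 0.4630 pm^(-1/2)

We need A² ∫|f|² dx = 1, taking the integral from −∞ to ∞.
Recall ∫₀^∞ x^m e^(−x/β) dx = m!·β^(m+1), the integral (without the A² prefactor) comes out to a.
Hence A² = 1/[a].
With a = 4.665: A² = 0.21436 and A = 0.46299.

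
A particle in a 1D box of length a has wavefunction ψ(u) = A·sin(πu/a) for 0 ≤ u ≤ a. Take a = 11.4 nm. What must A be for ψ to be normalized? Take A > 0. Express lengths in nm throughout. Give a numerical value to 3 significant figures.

Normalization requires ∫|ψ|² du = 1, integrated from 0 to a.
Using sin²θ = (1 − cos 2θ)/2, ∫|ψ|² du = A²·(a/2).
Setting this equal to 1 gives A² = 1/(a/2).
With a = 11.4: A² = 0.1754 and A = 0.4189.

A ≈ 0.419 nm^(-1/2)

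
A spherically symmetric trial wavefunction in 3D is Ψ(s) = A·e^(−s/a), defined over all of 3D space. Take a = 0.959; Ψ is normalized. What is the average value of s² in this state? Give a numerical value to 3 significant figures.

⟨s²⟩ = ∫ s^2 |Ψ|² 4πs² ds over the full domain.
The ratio of the moment integral to the normalization integral gives ⟨s²⟩ = 3·a^2.
With a = 0.959, ⟨s^2⟩ = 2.759.

⟨s^2⟩ ≈ 2.76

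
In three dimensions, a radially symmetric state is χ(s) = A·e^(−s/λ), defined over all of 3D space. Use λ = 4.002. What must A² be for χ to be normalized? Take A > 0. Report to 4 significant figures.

The normalization condition is ∫|χ|² 4πs² ds = 1 from 0 to ∞.
The angular integral contributes 4π, leaving ∫₀^∞ s²|χ|² ds.
Using ∫₀^∞ sⁿ e^(−αs) ds = n!/αⁿ⁺¹, with χ = A·e^(−s/λ), the integral evaluates to A²·[π·λ^3].
Plugging in λ = 4.002 yields A = 0.070471.

A^2 ≈ 0.004966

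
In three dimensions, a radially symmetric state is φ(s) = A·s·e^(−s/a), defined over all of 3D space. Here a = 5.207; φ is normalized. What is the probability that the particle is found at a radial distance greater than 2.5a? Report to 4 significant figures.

P ≈ 0.4405

With dV = 4πs²ds, the probability is ∫|φ|² dV over s > 2.5a.
The full normalization integral is A²·[3·π·a^5] = 1, fixing A².
Let u = s/a; then A², 4π and the length scale all cancel, so P = ∫_{2.5}^{∞} u^4·e^(-2·u) du ÷ ∫_{0}^{∞} u^4·e^(-2·u) du.
With ∫ u^4·e^(-2·u) du = -(u^4/2 + u^3 + 3·u^2/2 + 3·u/2 + 3/4)·e^(-2·u) + C, the region integral is 1569·e^(-5)/32 and the full one is 3/4.
The region integral divided by the full integral gives P = 0.44049.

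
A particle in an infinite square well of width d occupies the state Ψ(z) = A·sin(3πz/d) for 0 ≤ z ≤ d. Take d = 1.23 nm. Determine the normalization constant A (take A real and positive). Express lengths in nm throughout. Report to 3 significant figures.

We need A² ∫|f|² dz = 1, taking the integral from 0 to d.
With ∫₀^d sin²(nπz/d) dz = d/2, ∫|Ψ|² dz = A²·(d/2).
Hence A² = 1/[d/2].
Substituting d = 1.23 gives A² = 1.626, so A = 1.275.

A ≈ 1.28 nm^(-1/2)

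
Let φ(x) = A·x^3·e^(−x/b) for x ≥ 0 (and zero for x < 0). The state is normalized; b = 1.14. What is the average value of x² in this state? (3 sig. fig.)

⟨x^2⟩ ≈ 18.2

By definition ⟨x²⟩ = ∫ x^2 |φ(x)|² dx.
With ∫₀^∞ x^8 e^(−αx) dx = 8!/α^9, the ratio of the moment integral to the normalization integral gives ⟨x²⟩ = 14·b^2.
With b = 1.14, ⟨x^2⟩ = 18.19.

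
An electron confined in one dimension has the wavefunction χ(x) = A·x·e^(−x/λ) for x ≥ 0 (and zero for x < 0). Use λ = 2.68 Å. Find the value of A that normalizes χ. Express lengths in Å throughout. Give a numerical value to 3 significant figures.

Require ∫ |χ|² dx = 1 over the whole domain.
The integral (without the A² prefactor) comes out to λ^3/4.
With λ = 2.68: A² = 0.2078 and A = 0.4559.

A ≈ 0.456 Å^(-3/2)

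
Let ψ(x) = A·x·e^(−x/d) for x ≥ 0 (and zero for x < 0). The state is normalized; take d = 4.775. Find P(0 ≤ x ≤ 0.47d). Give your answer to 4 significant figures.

|ψ|² is the probability density, so P = ∫_{0}^{0.47d} |ψ|² dx.
With A² fixed by ∫|ψ|² = 1, i.e. A² = (d^3/4)^(−1), substitute and integrate.
In terms of u = x/d (A² and the length scale cancel between numerator and denominator), P = [∫_{0}^{0.47} u^2·e^(-2·u) du] / [∫_{0}^{∞} u^2·e^(-2·u) du].
With ∫ u^2·e^(-2·u) du = -(2·u^2 + 2·u + 1)·e^(-2·u)/4 + C, the region integral is ≈ 0.0174007 and the full one is 1/4.
Evaluating gives P = 0.069603.

P ≈ 0.06960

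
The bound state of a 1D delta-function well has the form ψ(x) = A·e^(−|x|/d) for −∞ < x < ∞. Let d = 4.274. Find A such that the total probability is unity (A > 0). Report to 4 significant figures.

We need A² ∫|f|² dx = 1, taking the integral from −∞ to ∞.
With ∫₀^∞ x^0 e^(−αx) dx = 0!/α^1, with ψ = A·e^(−|x|/d), the integral evaluates to A²·[d].
With d = 4.274: A² = 0.23397 and A = 0.48371.

A ≈ 0.4837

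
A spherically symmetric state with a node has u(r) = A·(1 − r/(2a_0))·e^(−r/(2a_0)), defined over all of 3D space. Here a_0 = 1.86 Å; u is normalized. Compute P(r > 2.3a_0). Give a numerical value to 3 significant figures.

P ≈ 0.947

With dV = 4πr²dr, the probability is ∫|u|² dV over r > 2.3a_0.
A² is fixed by ∫₀^∞ 4πr²|u|² dr = 1, i.e. A² = (8·π·a_0^3)^(−1).
In terms of t = r/a_0 (A², 4π and the length scale all cancel between numerator and denominator), P = [∫_{2.3}^{∞} t^2·(1 - t/2)^2·e^(-t) dt] / [∫_{0}^{∞} t^2·(1 - t/2)^2·e^(-t) dt].
With ∫ t^2·(1 - t/2)^2·e^(-t) dt = -(t^4/4 + t^2 + 2·t + 2)·e^(-t) + C, the region integral is ≈ 1.8935 and the full one is 2.
The region integral divided by the full integral gives P = 0.9467.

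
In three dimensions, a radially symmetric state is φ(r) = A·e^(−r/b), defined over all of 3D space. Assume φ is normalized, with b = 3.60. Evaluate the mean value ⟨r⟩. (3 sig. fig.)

⟨r⟩ ≈ 5.40

⟨r⟩ = ∫ r |φ|² 4πr² dr over the full domain.
Recall ∫₀^∞ r^m e^(−r/β) dr = m!·β^(m+1), evaluating both integrals, ⟨r⟩ = 3·b/2.
Putting b = 3.60 gives 5.400.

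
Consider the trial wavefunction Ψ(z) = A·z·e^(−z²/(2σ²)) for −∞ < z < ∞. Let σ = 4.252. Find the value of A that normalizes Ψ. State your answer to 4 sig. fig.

A ≈ 0.1212

Require ∫ |Ψ|² dz = 1 over the whole domain.
Differentiating ∫e^(−αz²) dz = √(π/α) under α to get the higher moments, with Ψ = A·z·e^(−z²/(2σ²)), the integral evaluates to A²·[√(π)·σ^3/2].
Setting this equal to 1 gives A² = 1/(√(π)·σ^3/2).
With σ = 4.252: A² = 0.014678 and A = 0.12115.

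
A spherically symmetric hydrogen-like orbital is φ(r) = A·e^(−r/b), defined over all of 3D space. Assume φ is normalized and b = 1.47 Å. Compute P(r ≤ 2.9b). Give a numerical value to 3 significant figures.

With dV = 4πr²dr, the probability is ∫|φ|² dV over r ≤ 2.9b.
The full normalization integral is A²·[π·b^3] = 1, fixing A².
In terms of u = r/b (A², 4π and the length scale all cancel between numerator and denominator), P = [∫_{0}^{2.9} u^2·e^(-2·u) du] / [∫_{0}^{∞} u^2·e^(-2·u) du].
Using ∫ u^2·e^(-2·u) du = -(2·u^2 + 2·u + 1)·e^(-2·u)/4, the numerator is 1/4 - 1181·e^(-29/5)/200 and the denominator is 1/4.
The region integral divided by the full integral gives P = 0.9285.

P ≈ 0.928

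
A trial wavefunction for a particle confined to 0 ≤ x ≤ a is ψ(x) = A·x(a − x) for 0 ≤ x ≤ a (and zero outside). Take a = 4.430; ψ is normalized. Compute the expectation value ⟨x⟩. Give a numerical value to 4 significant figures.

⟨x⟩ ≈ 2.215

⟨x⟩ = ∫ x |ψ|² dx over the full domain.
The ratio of the moment integral to the normalization integral gives ⟨x⟩ = a/2.
With a = 4.430, ⟨x⟩ = 2.2150.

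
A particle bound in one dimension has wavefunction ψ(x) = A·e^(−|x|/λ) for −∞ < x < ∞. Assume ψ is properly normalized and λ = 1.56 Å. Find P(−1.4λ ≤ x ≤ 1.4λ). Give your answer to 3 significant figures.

P ≈ 0.939

|ψ|² is the probability density, so P = ∫_{−1.4λ}^{1.4λ} |ψ|² dx.
The normalization integral ∫|ψ|²dx over the whole domain equals λ·A², and A² cancels in the ratio.
By symmetry take twice the x ≥ 0 contribution in numerator and denominator; the 2's cancel. Let u = x/λ; then A² and the length scale cancel, so P = ∫_{0}^{1.4} e^(-2·u) du ÷ ∫_{0}^{∞} e^(-2·u) du.
An antiderivative of e^(-2·u) is -e^(-2·u)/2; evaluating from 0 to 1.4 gives 1/2 - e^(-14/5)/2, while the full integral is 1/2.
Evaluating gives P = 0.9392.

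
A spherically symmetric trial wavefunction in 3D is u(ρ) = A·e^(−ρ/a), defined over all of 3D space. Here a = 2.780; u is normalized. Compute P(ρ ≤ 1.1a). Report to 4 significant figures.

Integrate the radial probability density 4πρ²|u|² over ρ ≤ 1.1a.
A² is fixed by ∫₀^∞ 4πρ²|u|² dρ = 1, i.e. A² = (π·a^3)^(−1).
In terms of t = ρ/a (A², 4π and the length scale all cancel between numerator and denominator), P = [∫_{0}^{1.1} t^2·e^(-2·t) dt] / [∫_{0}^{∞} t^2·e^(-2·t) dt].
Using ∫ t^2·e^(-2·t) dt = -(2·t^2 + 2·t + 1)·e^(-2·t)/4, the numerator is 1/4 - 281·e^(-11/5)/200 and the denominator is 1/4.
Taking the ratio yields P = 0.37729.

P ≈ 0.3773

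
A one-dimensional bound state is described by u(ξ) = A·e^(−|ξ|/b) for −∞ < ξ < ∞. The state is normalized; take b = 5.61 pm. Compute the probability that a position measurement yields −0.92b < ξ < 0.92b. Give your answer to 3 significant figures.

P ≈ 0.841

P = ∫_{−0.92b}^{0.92b} |u(ξ)|² dξ.
With A² fixed by ∫|u|² = 1, i.e. A² = (b)^(−1), substitute and integrate.
By symmetry take twice the ξ ≥ 0 contribution in numerator and denominator; the 2's cancel. In terms of t = ξ/b (A² and the length scale cancel between numerator and denominator), P = [∫_{0}^{0.92} e^(-2·t) dt] / [∫_{0}^{∞} e^(-2·t) dt].
An antiderivative of e^(-2·t) is -e^(-2·t)/2; evaluating from 0 to 0.92 gives 1/2 - e^(-46/25)/2, while the full integral is 1/2.
The result is P = 0.8412.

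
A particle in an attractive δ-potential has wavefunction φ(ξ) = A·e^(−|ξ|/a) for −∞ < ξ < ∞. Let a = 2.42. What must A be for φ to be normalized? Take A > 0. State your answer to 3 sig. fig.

A ≈ 0.643

We need A² ∫|f|² dξ = 1, taking the integral from −∞ to ∞.
Using ∫₀^∞ ξⁿ e^(−αξ) dξ = n!/αⁿ⁺¹, the integral (without the A² prefactor) comes out to a.
Substituting a = 2.42 gives A² = 0.4132, so A = 0.6428.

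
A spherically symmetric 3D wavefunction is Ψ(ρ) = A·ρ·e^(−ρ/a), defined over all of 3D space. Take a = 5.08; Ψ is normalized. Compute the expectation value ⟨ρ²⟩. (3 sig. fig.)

⟨ρ^2⟩ ≈ 194

The expectation value is the |Ψ|²-weighted average of ρ^2: ∫ ρ^2|Ψ|² 4πρ² dρ.
Using ∫₀^∞ ρⁿ e^(−αρ) dρ = n!/αⁿ⁺¹, since the A² factors cancel between numerator and denominator, ⟨ρ²⟩ = 15·a^2/2.
Putting a = 5.08 gives 193.5.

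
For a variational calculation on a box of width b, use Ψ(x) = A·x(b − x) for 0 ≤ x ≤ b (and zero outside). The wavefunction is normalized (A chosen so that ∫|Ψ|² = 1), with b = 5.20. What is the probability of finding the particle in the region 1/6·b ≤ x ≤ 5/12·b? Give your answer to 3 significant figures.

|Ψ|² is the probability density, so P = ∫_{1/6·b}^{5/12·b} |Ψ|² dx.
Since A² = 1/(b^5/30), this is the region integral divided by the full normalization integral.
Let u = x/b; then A² and the length scale cancel, so P = ∫_{1/6}^{5/12} u^2·(1 - u)^2 du ÷ ∫_{0}^{1} u^2·(1 - u)^2 du.
Using ∫ u^2·(1 - u)^2 du = u^3·(6·u^2 - 15·u + 10)/30, the numerator is ≈ 0.010371 and the denominator is 1/30.
The result is P = 0.3111.

P ≈ 0.311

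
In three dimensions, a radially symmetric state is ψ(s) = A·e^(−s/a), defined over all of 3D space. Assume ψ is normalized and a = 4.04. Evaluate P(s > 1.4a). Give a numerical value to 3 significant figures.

With dV = 4πs²ds, the probability is ∫|ψ|² dV over s > 1.4a.
Normalization gives A² = 1/(π·a^3).
In terms of u = s/a (A², 4π and the length scale all cancel between numerator and denominator), P = [∫_{1.4}^{∞} u^2·e^(-2·u) du] / [∫_{0}^{∞} u^2·e^(-2·u) du].
An antiderivative of u^2·e^(-2·u) is -(2·u^2 + 2·u + 1)·e^(-2·u)/4; evaluating from 1.4 to ∞ gives 193·e^(-14/5)/100, while the full integral is 1/4.
This evaluates to P = 0.4695.

P ≈ 0.469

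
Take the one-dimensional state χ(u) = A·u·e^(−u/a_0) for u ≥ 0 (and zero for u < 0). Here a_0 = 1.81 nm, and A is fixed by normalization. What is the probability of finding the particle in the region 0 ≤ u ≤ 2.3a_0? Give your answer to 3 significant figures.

P = ∫_{0}^{2.3a_0} |χ(u)|² du.
Since A² = 1/(a_0^3/4), this is the region integral divided by the full normalization integral.
In terms of t = u/a_0 (A² and the length scale cancel between numerator and denominator), P = [∫_{0}^{2.3} t^2·e^(-2·t) dt] / [∫_{0}^{∞} t^2·e^(-2·t) dt].
With ∫ t^2·e^(-2·t) dt = -(2·t^2 + 2·t + 1)·e^(-2·t)/4 + C, the region integral is 1/4 - 809·e^(-23/5)/200 and the full one is 1/4.
This works out to P = 0.8374.

P ≈ 0.837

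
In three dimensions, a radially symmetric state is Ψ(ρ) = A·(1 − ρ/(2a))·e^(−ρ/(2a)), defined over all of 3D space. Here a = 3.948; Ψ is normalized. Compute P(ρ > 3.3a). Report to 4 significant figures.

With dV = 4πρ²dρ, the probability is ∫|Ψ|² dV over ρ > 3.3a.
A² is fixed by ∫₀^∞ 4πρ²|Ψ|² dρ = 1, i.e. A² = (8·π·a^3)^(−1).
Let u = ρ/a; then A², 4π and the length scale all cancel, so P = ∫_{3.3}^{∞} u^2·(1 - u/2)^2·e^(-u) du ÷ ∫_{0}^{∞} u^2·(1 - u/2)^2·e^(-u) du.
An antiderivative of u^2·(1 - u/2)^2·e^(-u) is -(u^4/4 + u^2 + 2·u + 2)·e^(-u); evaluating from 3.3 to ∞ gives ≈ 1.81237, while the full integral is 2.
Taking the ratio yields P = 0.90618.

P ≈ 0.9062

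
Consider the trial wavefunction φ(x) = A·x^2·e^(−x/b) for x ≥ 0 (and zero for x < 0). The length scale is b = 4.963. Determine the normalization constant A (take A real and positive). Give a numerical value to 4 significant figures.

We need A² ∫|f|² dx = 1, taking the integral from 0 to ∞.
The integral (without the A² prefactor) comes out to 3·b^5/4.
So A² = (3·b^5/4)^(−1).
Plugging in b = 4.963 yields A = 0.021043.

A ≈ 0.02104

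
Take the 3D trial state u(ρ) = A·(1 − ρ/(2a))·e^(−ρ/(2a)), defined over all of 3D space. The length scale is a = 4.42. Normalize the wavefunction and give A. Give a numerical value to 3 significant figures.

We need A² ∫|f|² 4πρ² dρ = 1, taking the integral from 0 to ∞.
The angular integral contributes 4π, leaving ∫₀^∞ ρ²|u|² dρ.
With u = A·(1 − ρ/(2a))·e^(−ρ/(2a)), the integral evaluates to A²·[8·π·a^3].
Setting this equal to 1 gives A² = 1/(8·π·a^3).
Plugging in a = 4.42 yields A = 0.02147.

A ≈ 0.0215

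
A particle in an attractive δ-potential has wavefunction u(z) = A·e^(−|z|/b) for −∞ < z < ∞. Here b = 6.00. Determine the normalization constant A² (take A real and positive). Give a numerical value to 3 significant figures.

A^2 ≈ 0.167

Require ∫ |u|² dz = 1 over the whole domain.
∫|u|² dz = A²·(b).
Substituting b = 6.00 gives A² = 0.1667, so A = 0.4082.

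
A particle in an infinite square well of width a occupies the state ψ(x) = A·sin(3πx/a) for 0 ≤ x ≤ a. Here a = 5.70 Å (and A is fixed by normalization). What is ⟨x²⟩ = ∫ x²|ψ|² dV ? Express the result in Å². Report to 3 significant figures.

⟨x^2⟩ ≈ 10.6 Å^2

⟨x²⟩ = ∫ x^2 |ψ|² dx over the full domain.
Evaluating both integrals, ⟨x²⟩ = -a^2/(18·π^2) + a^2/3.
With a = 5.70, ⟨x^2⟩ = 10.65.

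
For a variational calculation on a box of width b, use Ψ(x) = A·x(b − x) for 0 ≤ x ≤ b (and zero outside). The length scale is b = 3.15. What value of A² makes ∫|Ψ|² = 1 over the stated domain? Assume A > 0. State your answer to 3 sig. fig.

A^2 ≈ 0.0967

The normalization condition is ∫|Ψ|² dx = 1 from 0 to b.
∫|Ψ|² dx = A²·(b^5/30).
So A² = (b^5/30)^(−1).
With b = 3.15: A² = 0.09673 and A = 0.3110.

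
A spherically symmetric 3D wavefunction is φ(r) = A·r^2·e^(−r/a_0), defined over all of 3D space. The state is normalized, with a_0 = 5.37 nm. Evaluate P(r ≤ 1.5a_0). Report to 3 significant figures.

Integrate the radial probability density 4πr²|φ|² over r ≤ 1.5a_0.
A² is fixed by ∫₀^∞ 4πr²|φ|² dr = 1, i.e. A² = (45·π·a_0^7/2)^(−1).
Let u = r/a_0; then A², 4π and the length scale all cancel, so P = ∫_{0}^{1.5} u^6·e^(-2·u) du ÷ ∫_{0}^{∞} u^6·e^(-2·u) du.
With ∫ u^6·e^(-2·u) du = -(4·u^6 + 12·u^5 + 30·u^4 + 60·u^3 + 90·u^2 + 90·u + 45)·e^(-2·u)/8 + C, the region integral is ≈ 0.18849 and the full one is 45/8.
This evaluates to P = 0.03351.

P ≈ 0.0335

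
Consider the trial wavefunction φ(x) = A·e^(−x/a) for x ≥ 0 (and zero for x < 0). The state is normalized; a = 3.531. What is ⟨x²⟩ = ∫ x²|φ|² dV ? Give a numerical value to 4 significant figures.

⟨x^2⟩ ≈ 6.234

⟨x²⟩ = ∫ x^2 |φ|² dx over the full domain.
Evaluating both integrals, ⟨x²⟩ = a^2/2.
With a = 3.531, ⟨x^2⟩ = 6.2340.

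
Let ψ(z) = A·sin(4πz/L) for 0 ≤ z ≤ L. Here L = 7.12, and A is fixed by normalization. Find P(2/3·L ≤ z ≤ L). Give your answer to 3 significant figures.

|ψ|² is the probability density, so P = ∫_{2/3·L}^{L} |ψ|² dz.
With A² fixed by ∫|ψ|² = 1, i.e. A² = (L/2)^(−1), substitute and integrate.
In terms of u = z/L (A² and the length scale cancel between numerator and denominator), P = [∫_{2/3}^{1} sin(4·π·u)^2 du] / [∫_{0}^{1} sin(4·π·u)^2 du].
An antiderivative of sin(4·π·u)^2 is u/2 - sin(4·π·u)·cos(4·π·u)/(8·π); evaluating from 2/3 to 1 gives -√(3)/(32·π) + 1/6, while the full integral is 1/2.
The result is P = (-√(3)/16 + π/3)/π.

P ≈ 0.299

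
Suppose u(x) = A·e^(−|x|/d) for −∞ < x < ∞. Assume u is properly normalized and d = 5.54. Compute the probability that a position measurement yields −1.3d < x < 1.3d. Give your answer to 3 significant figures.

P = ∫_{−1.3d}^{1.3d} |u(x)|² dx.
Since A² = 1/(d), this is the region integral divided by the full normalization integral.
Both integrals are even about x = 0, so only the x ≥ 0 halves are needed (the factors of 2 cancel). In terms of t = x/d (A² and the length scale cancel between numerator and denominator), P = [∫_{0}^{1.3} e^(-2·t) dt] / [∫_{0}^{∞} e^(-2·t) dt].
An antiderivative of e^(-2·t) is -e^(-2·t)/2; evaluating from 0 to 1.3 gives 1/2 - e^(-13/5)/2, while the full integral is 1/2.
The result is P = 0.9257.

P ≈ 0.926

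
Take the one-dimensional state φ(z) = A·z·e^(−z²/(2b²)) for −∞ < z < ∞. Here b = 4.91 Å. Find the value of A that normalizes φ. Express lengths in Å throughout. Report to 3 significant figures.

Require ∫ |φ|² dz = 1 over the whole domain.
Using the Gaussian integral ∫_{−∞}^{∞} e^(−αz²) dz = √(π/α), ∫|φ|² dz = A²·(√(π)·b^3/2).
With b = 4.91: A² = 0.009533 and A = 0.09763.

A ≈ 0.0976 Å^(-3/2)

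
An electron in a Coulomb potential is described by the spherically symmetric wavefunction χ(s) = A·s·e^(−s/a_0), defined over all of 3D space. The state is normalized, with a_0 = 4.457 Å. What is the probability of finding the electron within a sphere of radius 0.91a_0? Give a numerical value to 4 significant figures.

P ≈ 0.03787

Integrate the radial probability density 4πs²|χ|² over s ≤ 0.91a_0.
The full normalization integral is A²·[3·π·a_0^5] = 1, fixing A².
Substituting u = s/a_0, A², 4π and the length scale all cancel in the ratio: P = ∫_{0}^{0.91} u^4·e^(-2·u) du / ∫_{0}^{∞} u^4·e^(-2·u) du.
With ∫ u^4·e^(-2·u) du = -(u^4/2 + u^3 + 3·u^2/2 + 3·u/2 + 3/4)·e^(-2·u) + C, the region integral is ≈ 0.0284028 and the full one is 3/4.
The region integral divided by the full integral gives P = 0.037870.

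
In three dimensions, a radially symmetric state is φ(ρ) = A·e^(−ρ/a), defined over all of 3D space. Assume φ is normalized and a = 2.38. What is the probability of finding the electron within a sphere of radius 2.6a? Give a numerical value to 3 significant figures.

P = ∫ |φ|² 4πρ² dρ over ρ ≤ 2.6a.
Normalization gives A² = 1/(π·a^3).
In terms of u = ρ/a (A², 4π and the length scale all cancel between numerator and denominator), P = [∫_{0}^{2.6} u^2·e^(-2·u) du] / [∫_{0}^{∞} u^2·e^(-2·u) du].
An antiderivative of u^2·e^(-2·u) is -(2·u^2 + 2·u + 1)·e^(-2·u)/4; evaluating from 0 to 2.6 gives 1/4 - 493·e^(-26/5)/100, while the full integral is 1/4.
Taking the ratio yields P = 0.8912.

P ≈ 0.891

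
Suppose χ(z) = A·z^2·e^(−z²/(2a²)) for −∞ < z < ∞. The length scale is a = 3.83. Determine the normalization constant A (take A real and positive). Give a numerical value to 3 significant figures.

Normalization requires ∫|χ|² dz = 1, integrated from −∞ to ∞.
Using the Gaussian integral ∫_{−∞}^{∞} e^(−αz²) dz = √(π/α), the integral (without the A² prefactor) comes out to 3·√(π)·a^5/4.
Hence A² = 1/[3·√(π)·a^5/4].
Plugging in a = 3.83 yields A = 0.03021.

A ≈ 0.0302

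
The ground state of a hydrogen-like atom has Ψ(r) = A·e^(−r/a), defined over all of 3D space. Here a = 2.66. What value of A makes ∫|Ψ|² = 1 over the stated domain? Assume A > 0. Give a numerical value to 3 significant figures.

A ≈ 0.130

Require ∫ |Ψ|² 4πr² dr = 1 over the whole domain.
In 3D with spherical symmetry the volume element is 4πr² dr.
Recall ∫₀^∞ r^m e^(−r/β) dr = m!·β^(m+1), carrying out the integral gives A² · π·a^3.
So A² = (π·a^3)^(−1).
Plugging in a = 2.66 yields A = 0.1300.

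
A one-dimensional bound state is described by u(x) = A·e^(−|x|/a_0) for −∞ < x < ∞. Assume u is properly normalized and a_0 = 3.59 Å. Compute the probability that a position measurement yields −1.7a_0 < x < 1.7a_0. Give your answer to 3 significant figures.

P ≈ 0.967

|u|² is the probability density, so P = ∫_{−1.7a_0}^{1.7a_0} |u|² dx.
The normalization integral ∫|u|²dx over the whole domain equals a_0·A², and A² cancels in the ratio.
Both integrals are even about x = 0, so only the x ≥ 0 halves are needed (the factors of 2 cancel). Substituting t = x/a_0, A² and the length scale cancel in the ratio: P = ∫_{0}^{1.7} e^(-2·t) dt / ∫_{0}^{∞} e^(-2·t) dt.
Using ∫ e^(-2·t) dt = -e^(-2·t)/2, the numerator is 1/2 - e^(-17/5)/2 and the denominator is 1/2.
Taking the ratio, P = 0.9666.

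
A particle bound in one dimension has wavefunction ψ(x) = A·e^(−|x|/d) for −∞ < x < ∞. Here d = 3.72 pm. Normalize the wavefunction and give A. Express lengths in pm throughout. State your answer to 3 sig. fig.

We need A² ∫|f|² dx = 1, taking the integral from −∞ to ∞.
Recall ∫₀^∞ x^m e^(−x/β) dx = m!·β^(m+1), with ψ = A·e^(−|x|/d), the integral evaluates to A²·[d].
Hence A² = 1/[d].
Substituting d = 3.72 gives A² = 0.2688, so A = 0.5185.

A ≈ 0.518 pm^(-1/2)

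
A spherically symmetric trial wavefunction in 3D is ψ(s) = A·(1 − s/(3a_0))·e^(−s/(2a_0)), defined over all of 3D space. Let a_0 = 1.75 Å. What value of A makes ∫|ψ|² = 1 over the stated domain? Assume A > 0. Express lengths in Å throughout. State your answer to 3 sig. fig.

A ≈ 0.149 Å^(-3/2)

Require ∫ |ψ|² 4πs² ds = 1 over the whole domain.
(Spherical symmetry: dV = 4πs² ds.)
Carrying out the integral gives A² · 8·π·a_0^3/3.
Substituting a_0 = 1.75 gives A² = 0.02227, so A = 0.1492.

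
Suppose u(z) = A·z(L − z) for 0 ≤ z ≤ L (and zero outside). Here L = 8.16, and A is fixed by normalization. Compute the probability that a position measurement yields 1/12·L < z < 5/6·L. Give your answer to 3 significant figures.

P = ∫_{1/12·L}^{5/6·L} |u(z)|² dz.
With A² fixed by ∫|u|² = 1, i.e. A² = (L^5/30)^(−1), substitute and integrate.
In terms of t = z/L (A² and the length scale cancel between numerator and denominator), P = [∫_{1/12}^{5/6} t^2·(1 - t)^2 dt] / [∫_{0}^{1} t^2·(1 - t)^2 dt].
With ∫ t^2·(1 - t)^2 dt = t^3·(6·t^2 - 15·t + 10)/30 + C, the region integral is ≈ 0.031981 and the full one is 1/30.
Taking the ratio, P = 4421/4608.

P ≈ 0.959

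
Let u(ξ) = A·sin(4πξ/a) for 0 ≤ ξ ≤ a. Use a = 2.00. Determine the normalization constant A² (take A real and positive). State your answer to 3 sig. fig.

We need A² ∫|f|² dξ = 1, taking the integral from 0 to a.
Carrying out the integral gives A² · a/2.
So A² = (a/2)^(−1).
Substituting a = 2.00 gives A² = 1.000, so A = 1.000.

A^2 ≈ 1.00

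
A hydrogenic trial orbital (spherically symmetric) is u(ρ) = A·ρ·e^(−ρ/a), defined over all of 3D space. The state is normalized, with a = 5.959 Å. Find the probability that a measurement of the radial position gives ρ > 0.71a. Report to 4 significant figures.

Integrate the radial probability density 4πρ²|u|² over ρ > 0.71a.
A² is fixed by ∫₀^∞ 4πρ²|u|² dρ = 1, i.e. A² = (3·π·a^5)^(−1).
Substituting t = ρ/a, A², 4π and the length scale all cancel in the ratio: P = ∫_{0.71}^{∞} t^4·e^(-2·t) dt / ∫_{0}^{∞} t^4·e^(-2·t) dt.
Using ∫ t^4·e^(-2·t) dt = -(t^4/2 + t^3 + 3·t^2/2 + 3·t/2 + 3/4)·e^(-2·t), the numerator is ≈ 0.738707 and the denominator is 3/4.
This evaluates to P = 0.98494.

P ≈ 0.9849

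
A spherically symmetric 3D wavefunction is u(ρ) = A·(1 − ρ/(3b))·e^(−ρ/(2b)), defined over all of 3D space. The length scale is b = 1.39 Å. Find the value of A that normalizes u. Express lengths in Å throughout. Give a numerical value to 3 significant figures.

The normalization condition is ∫|u|² 4πρ² dρ = 1 from 0 to ∞.
The angular integral contributes 4π, leaving ∫₀^∞ ρ²|u|² dρ.
Carrying out the integral gives A² · 8·π·b^3/3.
Substituting b = 1.39 gives A² = 0.04445, so A = 0.2108.

A ≈ 0.211 Å^(-3/2)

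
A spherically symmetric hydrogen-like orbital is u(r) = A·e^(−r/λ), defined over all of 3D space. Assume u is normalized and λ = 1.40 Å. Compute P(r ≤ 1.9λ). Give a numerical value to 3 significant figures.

P ≈ 0.731

Integrate the radial probability density 4πr²|u|² over r ≤ 1.9λ.
Normalization gives A² = 1/(π·λ^3).
Let t = r/λ; then A², 4π and the length scale all cancel, so P = ∫_{0}^{1.9} t^2·e^(-2·t) dt ÷ ∫_{0}^{∞} t^2·e^(-2·t) dt.
With ∫ t^2·e^(-2·t) dt = -(2·t^2 + 2·t + 1)·e^(-2·t)/4 + C, the region integral is 1/4 - 601·e^(-19/5)/200 and the full one is 1/4.
Taking the ratio yields P = 0.7311.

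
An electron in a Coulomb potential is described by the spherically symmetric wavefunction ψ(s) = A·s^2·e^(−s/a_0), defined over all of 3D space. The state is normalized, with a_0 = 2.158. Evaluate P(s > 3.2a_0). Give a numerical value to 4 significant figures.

P ≈ 0.5423

Integrate the radial probability density 4πs²|ψ|² over s > 3.2a_0.
A² is fixed by ∫₀^∞ 4πs²|ψ|² ds = 1, i.e. A² = (45·π·a_0^7/2)^(−1).
In terms of u = s/a_0 (A², 4π and the length scale all cancel between numerator and denominator), P = [∫_{3.2}^{∞} u^6·e^(-2·u) du] / [∫_{0}^{∞} u^6·e^(-2·u) du].
An antiderivative of u^6·e^(-2·u) is -(4·u^6 + 12·u^5 + 30·u^4 + 60·u^3 + 90·u^2 + 90·u + 45)·e^(-2·u)/8; evaluating from 3.2 to ∞ gives ≈ 3.05060, while the full integral is 45/8.
The region integral divided by the full integral gives P = 0.54233.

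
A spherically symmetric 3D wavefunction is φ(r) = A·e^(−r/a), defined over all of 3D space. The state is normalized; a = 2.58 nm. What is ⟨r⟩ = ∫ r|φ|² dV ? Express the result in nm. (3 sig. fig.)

⟨r⟩ ≈ 3.87 nm

⟨r⟩ = ∫ r |φ|² 4πr² dr over the full domain.
Evaluating both integrals, ⟨r⟩ = 3·a/2.
With a = 2.58, ⟨r⟩ = 3.870.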